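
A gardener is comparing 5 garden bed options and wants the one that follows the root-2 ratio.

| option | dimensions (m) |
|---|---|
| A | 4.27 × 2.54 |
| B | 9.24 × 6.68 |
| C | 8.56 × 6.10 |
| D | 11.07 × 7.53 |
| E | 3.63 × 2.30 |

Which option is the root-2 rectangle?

Ratios (long/short): A ≈ 1.681; B ≈ 1.383; C ≈ 1.403; D ≈ 1.470; E ≈ 1.578.
root-2 ≈ 1.414; option C is nearest (Δ 0.011).

C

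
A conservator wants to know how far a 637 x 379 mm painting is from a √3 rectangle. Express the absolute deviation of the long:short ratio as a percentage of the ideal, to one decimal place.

Ratio = 637 / 379 ≈ 1.6807.
Ideal root-3 ≈ 1.7321. |1.6807 − 1.7321| / 1.7321 ≈ 2.97% → 3.0%.

3.0%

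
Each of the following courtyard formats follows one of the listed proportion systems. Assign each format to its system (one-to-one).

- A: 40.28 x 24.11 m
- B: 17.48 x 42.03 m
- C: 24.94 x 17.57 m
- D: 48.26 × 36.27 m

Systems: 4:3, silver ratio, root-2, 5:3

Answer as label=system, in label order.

A=5:3, B=silver ratio, C=root-2, D=4:3

Ratios: A ≈ 1.671; B ≈ 2.404; C ≈ 1.419; D ≈ 1.331.
Targets: 4:3 ≈ 1.333; silver ratio ≈ 2.414; root-2 ≈ 1.414; 5:3 ≈ 1.667.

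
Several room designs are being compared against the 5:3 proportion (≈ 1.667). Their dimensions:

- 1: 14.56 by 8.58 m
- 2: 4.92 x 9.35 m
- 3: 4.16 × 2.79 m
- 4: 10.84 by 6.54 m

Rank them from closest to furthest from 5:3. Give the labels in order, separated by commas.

4, 1, 3, 2

1: 14.56/8.58 ≈ 1.697 → |1.697 − 1.667| = 0.030
2: 9.35/4.92 ≈ 1.900 → |1.900 − 1.667| = 0.233
3: 4.16/2.79 ≈ 1.491 → |1.491 − 1.667| = 0.176
4: 10.84/6.54 ≈ 1.657 → |1.657 − 1.667| = 0.010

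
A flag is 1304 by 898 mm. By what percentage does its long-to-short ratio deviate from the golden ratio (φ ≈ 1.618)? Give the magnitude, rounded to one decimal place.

Ratio = 1304 / 898 ≈ 1.4521.
Ideal golden ratio ≈ 1.6180. |1.4521 − 1.6180| / 1.6180 ≈ 10.25% → 10.3%.

10.3%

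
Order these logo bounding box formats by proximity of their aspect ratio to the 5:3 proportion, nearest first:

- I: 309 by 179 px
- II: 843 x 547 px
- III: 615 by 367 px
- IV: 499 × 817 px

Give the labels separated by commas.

I: 309/179 ≈ 1.726 → |1.726 − 1.667| = 0.059
II: 843/547 ≈ 1.541 → |1.541 − 1.667| = 0.126
III: 615/367 ≈ 1.676 → |1.676 − 1.667| = 0.009
IV: 817/499 ≈ 1.637 → |1.637 − 1.667| = 0.030

III, IV, I, II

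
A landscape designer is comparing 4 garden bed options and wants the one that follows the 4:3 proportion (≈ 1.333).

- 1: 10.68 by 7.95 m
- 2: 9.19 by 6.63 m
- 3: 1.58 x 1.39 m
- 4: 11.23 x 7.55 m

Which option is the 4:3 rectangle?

Target 4:3 ≈ 1.333.
1: 1.343 (Δ0.010)  2: 1.386 (Δ0.053)  3: 1.137 (Δ0.196)  4: 1.487 (Δ0.154)

1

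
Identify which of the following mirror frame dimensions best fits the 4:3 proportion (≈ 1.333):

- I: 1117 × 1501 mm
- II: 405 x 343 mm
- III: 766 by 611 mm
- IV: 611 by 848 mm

Ratios (long/short): I ≈ 1.344; II ≈ 1.181; III ≈ 1.254; IV ≈ 1.388.
4:3 ≈ 1.333; option I is nearest (Δ 0.011).

I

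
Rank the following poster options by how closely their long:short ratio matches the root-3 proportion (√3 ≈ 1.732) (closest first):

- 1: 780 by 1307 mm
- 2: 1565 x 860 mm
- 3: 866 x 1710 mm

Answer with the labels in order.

1, 2, 3

Ratios: 1 = 1307 / 780 ≈ 1.676; 2 = 1565 / 860 ≈ 1.820; 3 = 1710 / 866 ≈ 1.975.
|Δ from 1.732|: 1 0.056; 2 0.088; 3 0.243.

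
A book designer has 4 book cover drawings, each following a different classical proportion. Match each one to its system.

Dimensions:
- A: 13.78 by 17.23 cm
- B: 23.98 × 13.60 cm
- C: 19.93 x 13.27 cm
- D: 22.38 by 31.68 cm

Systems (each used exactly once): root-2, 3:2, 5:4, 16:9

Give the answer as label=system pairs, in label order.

Ratios: A ≈ 1.250; B ≈ 1.763; C ≈ 1.502; D ≈ 1.416.
Targets: root-2 ≈ 1.414; 3:2 ≈ 1.500; 5:4 ≈ 1.250; 16:9 ≈ 1.778.

A=5:4, B=16:9, C=3:2, D=root-2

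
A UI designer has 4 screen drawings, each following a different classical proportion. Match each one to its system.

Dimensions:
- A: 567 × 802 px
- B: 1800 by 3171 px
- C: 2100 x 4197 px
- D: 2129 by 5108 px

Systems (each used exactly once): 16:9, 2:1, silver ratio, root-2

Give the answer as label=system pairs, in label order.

A = 802/567 ≈ 1.414 → root-2 (1.414)
B = 3171/1800 ≈ 1.762 → 16:9 (1.778)
C = 4197/2100 ≈ 1.999 → 2:1 (2.000)
D = 5108/2129 ≈ 2.399 → silver ratio (2.414)

A=root-2, B=16:9, C=2:1, D=silver ratio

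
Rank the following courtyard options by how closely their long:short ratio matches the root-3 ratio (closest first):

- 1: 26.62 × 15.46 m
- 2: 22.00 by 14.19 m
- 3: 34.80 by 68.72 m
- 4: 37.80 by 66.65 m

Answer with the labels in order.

1, 4, 2, 3

1: 26.62/15.46 ≈ 1.722 → |1.722 − 1.732| = 0.010
2: 22.00/14.19 ≈ 1.550 → |1.550 − 1.732| = 0.182
3: 68.72/34.80 ≈ 1.975 → |1.975 − 1.732| = 0.243
4: 66.65/37.80 ≈ 1.763 → |1.763 − 1.732| = 0.031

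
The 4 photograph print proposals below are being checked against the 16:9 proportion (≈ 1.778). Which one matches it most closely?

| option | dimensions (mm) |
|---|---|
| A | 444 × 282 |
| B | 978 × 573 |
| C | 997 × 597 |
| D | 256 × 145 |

D

Ratios (long/short): A ≈ 1.574; B ≈ 1.707; C ≈ 1.670; D ≈ 1.766.
16:9 ≈ 1.778; option D is nearest (Δ 0.012).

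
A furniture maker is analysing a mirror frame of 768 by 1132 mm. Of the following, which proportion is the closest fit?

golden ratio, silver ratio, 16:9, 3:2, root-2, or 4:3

3:2

Ratio = 1132 / 768 ≈ 1.474.
Distances: golden ratio 1.618 (Δ 0.144); silver ratio 2.414 (Δ 0.940); 16:9 1.778 (Δ 0.304); 3:2 1.500 (Δ 0.026); root-2 1.414 (Δ 0.060); 4:3 1.333 (Δ 0.141).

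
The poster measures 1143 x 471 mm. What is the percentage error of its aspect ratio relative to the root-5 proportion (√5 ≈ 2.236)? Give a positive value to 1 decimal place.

8.5%

Ratio = 1143 / 471 ≈ 2.4268.
Ideal root-5 ≈ 2.2361. |2.4268 − 2.2361| / 2.2361 ≈ 8.53% → 8.5%.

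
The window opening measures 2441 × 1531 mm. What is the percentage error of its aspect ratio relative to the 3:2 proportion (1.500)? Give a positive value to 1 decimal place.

6.3%

Ratio = 2441 / 1531 ≈ 1.5944.
Ideal 3:2 = 1.5000. |1.5944 − 1.5000| / 1.5000 ≈ 6.29% → 6.3%.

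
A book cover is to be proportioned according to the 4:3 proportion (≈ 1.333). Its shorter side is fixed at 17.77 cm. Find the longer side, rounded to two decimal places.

4:3 ≈ 1.33333.
Longer side = 17.77 × 1.33333 ≈ 23.6933 → 23.69 cm.

23.69 cm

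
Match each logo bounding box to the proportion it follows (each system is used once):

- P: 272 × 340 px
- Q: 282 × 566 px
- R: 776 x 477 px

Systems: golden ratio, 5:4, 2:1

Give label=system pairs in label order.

Ratios: P ≈ 1.250; Q ≈ 2.007; R ≈ 1.627.
Targets: golden ratio ≈ 1.618; 5:4 ≈ 1.250; 2:1 ≈ 2.000.

P=5:4, Q=2:1, R=golden ratio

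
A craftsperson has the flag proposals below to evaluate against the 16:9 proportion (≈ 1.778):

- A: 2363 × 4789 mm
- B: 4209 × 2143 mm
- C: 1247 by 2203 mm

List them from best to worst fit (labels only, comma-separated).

C, B, A

A: 4789/2363 ≈ 2.027 → |2.027 − 1.778| = 0.249
B: 4209/2143 ≈ 1.964 → |1.964 − 1.778| = 0.186
C: 2203/1247 ≈ 1.767 → |1.767 − 1.778| = 0.011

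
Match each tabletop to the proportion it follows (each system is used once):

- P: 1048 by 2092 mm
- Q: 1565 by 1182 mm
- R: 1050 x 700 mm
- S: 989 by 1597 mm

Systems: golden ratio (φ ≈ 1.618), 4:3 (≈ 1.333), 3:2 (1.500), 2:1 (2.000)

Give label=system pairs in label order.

P=2:1, Q=4:3, R=3:2, S=golden ratio

P = 2092/1048 ≈ 1.996 → 2:1 (2.000)
Q = 1565/1182 ≈ 1.324 → 4:3 (1.333)
R = 1050/700 ≈ 1.500 → 3:2 (1.500)
S = 1597/989 ≈ 1.615 → golden ratio (1.618)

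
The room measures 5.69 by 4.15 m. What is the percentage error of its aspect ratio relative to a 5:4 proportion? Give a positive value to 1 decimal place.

Ratio = 5.69 / 4.15 ≈ 1.3711.
Ideal 5:4 = 1.2500. |1.3711 − 1.2500| / 1.2500 ≈ 9.69% → 9.7%.

9.7%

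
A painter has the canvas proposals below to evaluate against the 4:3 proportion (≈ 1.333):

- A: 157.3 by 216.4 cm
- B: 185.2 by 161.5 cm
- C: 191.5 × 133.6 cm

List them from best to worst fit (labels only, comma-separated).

A: 216.4/157.3 ≈ 1.376 → |1.376 − 1.333| = 0.043
B: 185.2/161.5 ≈ 1.147 → |1.147 − 1.333| = 0.186
C: 191.5/133.6 ≈ 1.433 → |1.433 − 1.333| = 0.100

A, C, B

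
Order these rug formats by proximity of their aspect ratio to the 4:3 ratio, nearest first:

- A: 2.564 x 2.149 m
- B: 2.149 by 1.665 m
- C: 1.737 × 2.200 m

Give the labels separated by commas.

B, C, A

A: 2.564/2.149 ≈ 1.193 → |1.193 − 1.333| = 0.140
B: 2.149/1.665 ≈ 1.291 → |1.291 − 1.333| = 0.042
C: 2.200/1.737 ≈ 1.267 → |1.267 − 1.333| = 0.066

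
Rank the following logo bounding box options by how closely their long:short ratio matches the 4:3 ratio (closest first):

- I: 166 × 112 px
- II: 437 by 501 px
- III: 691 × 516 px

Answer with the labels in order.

Ratios: I = 166 / 112 ≈ 1.482; II = 501 / 437 ≈ 1.146; III = 691 / 516 ≈ 1.339.
|Δ from 1.333|: I 0.149; II 0.187; III 0.006.

III, I, II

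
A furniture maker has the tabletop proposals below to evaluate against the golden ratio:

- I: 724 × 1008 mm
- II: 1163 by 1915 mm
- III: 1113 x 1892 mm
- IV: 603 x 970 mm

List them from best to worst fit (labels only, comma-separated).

I: 1008/724 ≈ 1.392 → |1.392 − 1.618| = 0.226
II: 1915/1163 ≈ 1.647 → |1.647 − 1.618| = 0.029
III: 1892/1113 ≈ 1.700 → |1.700 − 1.618| = 0.082
IV: 970/603 ≈ 1.609 → |1.609 − 1.618| = 0.009

IV, II, III, I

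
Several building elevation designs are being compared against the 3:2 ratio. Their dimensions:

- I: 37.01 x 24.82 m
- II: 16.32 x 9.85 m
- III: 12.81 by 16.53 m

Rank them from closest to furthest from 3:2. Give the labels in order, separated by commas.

I, II, III

Ratios: I = 37.01 / 24.82 ≈ 1.491; II = 16.32 / 9.85 ≈ 1.657; III = 16.53 / 12.81 ≈ 1.290.
|Δ from 1.500|: I 0.009; II 0.157; III 0.210.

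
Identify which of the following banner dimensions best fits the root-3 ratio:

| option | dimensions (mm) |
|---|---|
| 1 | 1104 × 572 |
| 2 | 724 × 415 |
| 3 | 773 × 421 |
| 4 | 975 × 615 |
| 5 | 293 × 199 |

Target root-3 ≈ 1.732.
1: 1.930 (Δ0.198)  2: 1.745 (Δ0.013)  3: 1.836 (Δ0.104)  4: 1.585 (Δ0.147)  5: 1.472 (Δ0.260)

2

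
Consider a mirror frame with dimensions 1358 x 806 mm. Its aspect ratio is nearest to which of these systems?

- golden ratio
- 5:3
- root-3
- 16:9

Ratio = 1358 / 806 ≈ 1.685.
Distances: golden ratio 1.618 (Δ 0.067); 5:3 1.667 (Δ 0.018); root-3 1.732 (Δ 0.047); 16:9 1.778 (Δ 0.093).

5:3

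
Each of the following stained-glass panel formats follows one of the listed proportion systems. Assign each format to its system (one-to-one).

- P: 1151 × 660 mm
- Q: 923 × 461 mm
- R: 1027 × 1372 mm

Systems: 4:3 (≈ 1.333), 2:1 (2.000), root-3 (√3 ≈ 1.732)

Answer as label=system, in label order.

P = 1151/660 ≈ 1.744 → root-3 (1.732)
Q = 923/461 ≈ 2.002 → 2:1 (2.000)
R = 1372/1027 ≈ 1.336 → 4:3 (1.333)

P=root-3, Q=2:1, R=4:3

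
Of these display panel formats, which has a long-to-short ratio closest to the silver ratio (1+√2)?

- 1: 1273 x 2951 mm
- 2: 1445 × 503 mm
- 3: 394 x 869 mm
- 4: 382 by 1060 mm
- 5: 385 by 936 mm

Target silver ratio ≈ 2.414.
1: 2.318 (Δ0.096)  2: 2.873 (Δ0.459)  3: 2.206 (Δ0.208)  4: 2.775 (Δ0.361)  5: 2.431 (Δ0.017)

5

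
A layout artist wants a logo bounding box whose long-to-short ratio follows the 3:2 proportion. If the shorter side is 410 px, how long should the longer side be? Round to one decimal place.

615.0 px

3:2 = 1.50000.
Longer side = 410 × 1.50000 ≈ 615.000 → 615.0 px.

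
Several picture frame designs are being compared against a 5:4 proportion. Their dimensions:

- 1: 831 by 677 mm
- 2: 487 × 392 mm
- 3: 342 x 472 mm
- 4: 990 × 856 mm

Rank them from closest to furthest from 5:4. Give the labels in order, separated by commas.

1: 831/677 ≈ 1.227 → |1.227 − 1.250| = 0.023
2: 487/392 ≈ 1.242 → |1.242 − 1.250| = 0.008
3: 472/342 ≈ 1.380 → |1.380 − 1.250| = 0.130
4: 990/856 ≈ 1.157 → |1.157 − 1.250| = 0.093

2, 1, 4, 3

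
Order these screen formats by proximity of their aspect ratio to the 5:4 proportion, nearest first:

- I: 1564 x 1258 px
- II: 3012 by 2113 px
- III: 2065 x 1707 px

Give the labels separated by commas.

I, III, II

Ratios: I = 1564 / 1258 ≈ 1.243; II = 3012 / 2113 ≈ 1.425; III = 2065 / 1707 ≈ 1.210.
|Δ from 1.250|: I 0.007; II 0.175; III 0.040.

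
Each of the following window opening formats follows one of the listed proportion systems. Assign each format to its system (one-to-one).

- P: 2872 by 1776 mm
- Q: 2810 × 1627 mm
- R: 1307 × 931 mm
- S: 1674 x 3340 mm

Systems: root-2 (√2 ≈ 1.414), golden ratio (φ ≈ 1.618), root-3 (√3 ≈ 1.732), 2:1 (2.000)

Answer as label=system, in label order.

Ratios: P ≈ 1.617; Q ≈ 1.727; R ≈ 1.404; S ≈ 1.995.
Targets: root-2 ≈ 1.414; golden ratio ≈ 1.618; root-3 ≈ 1.732; 2:1 ≈ 2.000.

P=golden ratio, Q=root-3, R=root-2, S=2:1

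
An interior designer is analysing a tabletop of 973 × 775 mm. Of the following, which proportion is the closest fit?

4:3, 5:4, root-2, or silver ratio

5:4

973/775 ≈ 1.255. Nearest candidates are 5:4 (1.250, off by 0.005) and 4:3 (1.333, off by 0.078).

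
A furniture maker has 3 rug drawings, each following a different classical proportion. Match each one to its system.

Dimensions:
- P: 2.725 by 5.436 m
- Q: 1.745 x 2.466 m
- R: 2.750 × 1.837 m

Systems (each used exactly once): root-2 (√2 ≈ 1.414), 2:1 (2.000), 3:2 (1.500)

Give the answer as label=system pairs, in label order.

P=2:1, Q=root-2, R=3:2

P = 5.436/2.725 ≈ 1.995 → 2:1 (2.000)
Q = 2.466/1.745 ≈ 1.413 → root-2 (1.414)
R = 2.750/1.837 ≈ 1.497 → 3:2 (1.500)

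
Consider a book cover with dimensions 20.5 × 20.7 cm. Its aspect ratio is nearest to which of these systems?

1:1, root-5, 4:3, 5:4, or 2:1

1:1

Ratio = 20.7 / 20.5 ≈ 1.010.
Distances: 1:1 1.000 (Δ 0.010); root-5 2.236 (Δ 1.226); 4:3 1.333 (Δ 0.323); 5:4 1.250 (Δ 0.240); 2:1 2.000 (Δ 0.990).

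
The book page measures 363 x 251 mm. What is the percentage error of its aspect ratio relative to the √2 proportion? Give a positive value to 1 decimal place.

Ratio = 363 / 251 ≈ 1.4462.
Ideal root-2 ≈ 1.4142. |1.4462 − 1.4142| / 1.4142 ≈ 2.26% → 2.3%.

2.3%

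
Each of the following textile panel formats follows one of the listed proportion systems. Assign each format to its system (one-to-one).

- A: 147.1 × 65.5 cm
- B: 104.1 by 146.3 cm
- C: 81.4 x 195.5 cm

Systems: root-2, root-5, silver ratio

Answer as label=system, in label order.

A=root-5, B=root-2, C=silver ratio

A = 147.1/65.5 ≈ 2.246 → root-5 (2.236)
B = 146.3/104.1 ≈ 1.405 → root-2 (1.414)
C = 195.5/81.4 ≈ 2.402 → silver ratio (2.414)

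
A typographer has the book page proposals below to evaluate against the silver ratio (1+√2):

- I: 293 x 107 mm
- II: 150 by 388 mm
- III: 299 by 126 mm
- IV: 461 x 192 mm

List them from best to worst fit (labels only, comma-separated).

I: 293/107 ≈ 2.738 → |2.738 − 2.414| = 0.324
II: 388/150 ≈ 2.587 → |2.587 − 2.414| = 0.173
III: 299/126 ≈ 2.373 → |2.373 − 2.414| = 0.041
IV: 461/192 ≈ 2.401 → |2.401 − 2.414| = 0.013

IV, III, II, I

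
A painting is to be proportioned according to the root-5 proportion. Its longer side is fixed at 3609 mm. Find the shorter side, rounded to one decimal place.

1614.0 mm

root-5 ≈ 2.23607.
Shorter side = 3609 ÷ 2.23607 ≈ 1613.992 → 1614.0 mm.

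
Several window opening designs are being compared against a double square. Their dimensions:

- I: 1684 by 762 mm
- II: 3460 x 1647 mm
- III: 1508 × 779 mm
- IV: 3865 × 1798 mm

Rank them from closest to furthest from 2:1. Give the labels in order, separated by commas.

Ratios: I = 1684 / 762 ≈ 2.210; II = 3460 / 1647 ≈ 2.101; III = 1508 / 779 ≈ 1.936; IV = 3865 / 1798 ≈ 2.150.
|Δ from 2.000|: I 0.210; II 0.101; III 0.064; IV 0.150.

III, II, IV, I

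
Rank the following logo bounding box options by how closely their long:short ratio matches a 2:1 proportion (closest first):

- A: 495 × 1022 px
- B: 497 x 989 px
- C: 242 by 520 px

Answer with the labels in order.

Ratios: A = 1022 / 495 ≈ 2.065; B = 989 / 497 ≈ 1.990; C = 520 / 242 ≈ 2.149.
|Δ from 2.000|: A 0.065; B 0.010; C 0.149.

B, A, C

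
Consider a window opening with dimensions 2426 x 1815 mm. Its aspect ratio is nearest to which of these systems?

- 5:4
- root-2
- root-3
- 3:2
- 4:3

4:3

2426/1815 ≈ 1.337. Nearest candidates are 4:3 (1.333, off by 0.004) and root-2 (1.414, off by 0.077).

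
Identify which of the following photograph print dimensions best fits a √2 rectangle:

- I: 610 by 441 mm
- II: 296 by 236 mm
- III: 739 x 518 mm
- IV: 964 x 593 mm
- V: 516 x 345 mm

Ratios (long/short): I ≈ 1.383; II ≈ 1.254; III ≈ 1.427; IV ≈ 1.626; V ≈ 1.496.
root-2 ≈ 1.414; option III is nearest (Δ 0.013).

III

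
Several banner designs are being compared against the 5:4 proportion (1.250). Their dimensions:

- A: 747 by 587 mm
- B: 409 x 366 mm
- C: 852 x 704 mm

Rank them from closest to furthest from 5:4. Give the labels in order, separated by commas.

A, C, B

Ratios: A = 747 / 587 ≈ 1.273; B = 409 / 366 ≈ 1.117; C = 852 / 704 ≈ 1.210.
|Δ from 1.250|: A 0.023; B 0.133; C 0.040.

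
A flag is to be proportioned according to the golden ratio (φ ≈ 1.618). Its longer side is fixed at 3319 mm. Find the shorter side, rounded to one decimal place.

2051.3 mm

golden ratio ≈ 1.61803.
Shorter side = 3319 ÷ 1.61803 ≈ 2051.260 → 2051.3 mm.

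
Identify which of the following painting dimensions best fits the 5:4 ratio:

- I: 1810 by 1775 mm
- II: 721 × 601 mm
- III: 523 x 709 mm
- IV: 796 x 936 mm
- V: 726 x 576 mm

V

Target 5:4 ≈ 1.250.
I: 1.020 (Δ0.230)  II: 1.200 (Δ0.050)  III: 1.356 (Δ0.106)  IV: 1.176 (Δ0.074)  V: 1.260 (Δ0.010)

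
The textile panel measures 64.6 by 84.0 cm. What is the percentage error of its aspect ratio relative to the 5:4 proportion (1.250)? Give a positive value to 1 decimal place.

4.0%

Ratio = 84.0 / 64.6 ≈ 1.3003.
Ideal 5:4 = 1.2500. |1.3003 − 1.2500| / 1.2500 ≈ 4.02% → 4.0%.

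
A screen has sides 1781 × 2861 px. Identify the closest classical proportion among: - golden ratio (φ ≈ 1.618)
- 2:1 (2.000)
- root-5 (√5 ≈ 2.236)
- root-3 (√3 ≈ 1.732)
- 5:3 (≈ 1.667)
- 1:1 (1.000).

golden ratio

2861/1781 ≈ 1.606. Nearest candidates are golden ratio (1.618, off by 0.012) and 5:3 (1.667, off by 0.061).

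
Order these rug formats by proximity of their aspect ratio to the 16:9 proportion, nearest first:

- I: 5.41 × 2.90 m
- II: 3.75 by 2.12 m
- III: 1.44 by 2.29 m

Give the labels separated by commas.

II, I, III

Ratios: I = 5.41 / 2.90 ≈ 1.866; II = 3.75 / 2.12 ≈ 1.769; III = 2.29 / 1.44 ≈ 1.590.
|Δ from 1.778|: I 0.088; II 0.009; III 0.188.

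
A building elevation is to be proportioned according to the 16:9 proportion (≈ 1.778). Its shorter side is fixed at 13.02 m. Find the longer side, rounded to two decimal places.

23.15 m

16:9 ≈ 1.77778.
Longer side = 13.02 × 1.77778 ≈ 23.1467 → 23.15 m.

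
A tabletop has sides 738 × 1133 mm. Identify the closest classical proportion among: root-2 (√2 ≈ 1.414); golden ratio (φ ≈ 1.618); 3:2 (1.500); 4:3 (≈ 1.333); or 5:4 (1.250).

3:2

1133/738 ≈ 1.535. Nearest candidates are 3:2 (1.500, off by 0.035) and golden ratio (1.618, off by 0.083).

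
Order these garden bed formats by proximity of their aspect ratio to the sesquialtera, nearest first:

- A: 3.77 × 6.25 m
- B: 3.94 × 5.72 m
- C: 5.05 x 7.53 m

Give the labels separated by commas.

Ratios: A = 6.25 / 3.77 ≈ 1.658; B = 5.72 / 3.94 ≈ 1.452; C = 7.53 / 5.05 ≈ 1.491.
|Δ from 1.500|: A 0.158; B 0.048; C 0.009.

C, B, A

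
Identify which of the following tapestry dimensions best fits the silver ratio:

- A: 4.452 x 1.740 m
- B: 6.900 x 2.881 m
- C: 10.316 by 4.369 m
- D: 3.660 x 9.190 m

Target silver ratio ≈ 2.414.
A: 2.559 (Δ0.145)  B: 2.395 (Δ0.019)  C: 2.361 (Δ0.053)  D: 2.511 (Δ0.097)

B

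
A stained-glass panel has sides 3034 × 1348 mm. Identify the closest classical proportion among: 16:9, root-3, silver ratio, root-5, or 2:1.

3034/1348 ≈ 2.251. Nearest candidates are root-5 (2.236, off by 0.015) and silver ratio (2.414, off by 0.163).

root-5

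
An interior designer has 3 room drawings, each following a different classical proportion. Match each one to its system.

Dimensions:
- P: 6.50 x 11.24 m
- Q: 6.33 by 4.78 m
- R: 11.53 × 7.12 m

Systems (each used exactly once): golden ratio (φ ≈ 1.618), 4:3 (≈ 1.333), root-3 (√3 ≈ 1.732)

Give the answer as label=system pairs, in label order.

P = 11.24/6.50 ≈ 1.729 → root-3 (1.732)
Q = 6.33/4.78 ≈ 1.324 → 4:3 (1.333)
R = 11.53/7.12 ≈ 1.619 → golden ratio (1.618)

P=root-3, Q=4:3, R=golden ratio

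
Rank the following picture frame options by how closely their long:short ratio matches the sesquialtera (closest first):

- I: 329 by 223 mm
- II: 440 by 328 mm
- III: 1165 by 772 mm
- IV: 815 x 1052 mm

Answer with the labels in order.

III, I, II, IV

I: 329/223 ≈ 1.475 → |1.475 − 1.500| = 0.025
II: 440/328 ≈ 1.341 → |1.341 − 1.500| = 0.159
III: 1165/772 ≈ 1.509 → |1.509 − 1.500| = 0.009
IV: 1052/815 ≈ 1.291 → |1.291 − 1.500| = 0.209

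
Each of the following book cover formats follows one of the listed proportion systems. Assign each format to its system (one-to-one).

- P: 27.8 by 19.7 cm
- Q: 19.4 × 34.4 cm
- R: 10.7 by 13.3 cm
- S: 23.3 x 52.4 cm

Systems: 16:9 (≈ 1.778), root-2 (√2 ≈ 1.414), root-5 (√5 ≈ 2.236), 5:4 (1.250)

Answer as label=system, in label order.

P=root-2, Q=16:9, R=5:4, S=root-5

P = 27.8/19.7 ≈ 1.411 → root-2 (1.414)
Q = 34.4/19.4 ≈ 1.773 → 16:9 (1.778)
R = 13.3/10.7 ≈ 1.243 → 5:4 (1.250)
S = 52.4/23.3 ≈ 2.249 → root-5 (2.236)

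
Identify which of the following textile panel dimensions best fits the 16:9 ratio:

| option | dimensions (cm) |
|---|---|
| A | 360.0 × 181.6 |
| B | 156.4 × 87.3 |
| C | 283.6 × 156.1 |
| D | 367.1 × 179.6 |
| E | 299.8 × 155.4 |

B

Target 16:9 ≈ 1.778.
A: 1.982 (Δ0.204)  B: 1.792 (Δ0.014)  C: 1.817 (Δ0.039)  D: 2.044 (Δ0.266)  E: 1.929 (Δ0.151)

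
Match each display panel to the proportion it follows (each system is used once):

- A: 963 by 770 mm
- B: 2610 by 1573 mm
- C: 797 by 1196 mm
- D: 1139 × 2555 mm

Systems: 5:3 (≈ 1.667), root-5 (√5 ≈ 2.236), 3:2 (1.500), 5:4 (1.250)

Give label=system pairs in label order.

A=5:4, B=5:3, C=3:2, D=root-5

Ratios: A ≈ 1.251; B ≈ 1.659; C ≈ 1.501; D ≈ 2.243.
Targets: 5:3 ≈ 1.667; root-5 ≈ 2.236; 3:2 ≈ 1.500; 5:4 ≈ 1.250.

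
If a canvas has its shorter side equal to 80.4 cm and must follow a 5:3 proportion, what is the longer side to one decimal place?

134.0 cm

5:3 ≈ 1.66667.
Longer side = 80.4 × 1.66667 ≈ 134.000 → 134.0 cm.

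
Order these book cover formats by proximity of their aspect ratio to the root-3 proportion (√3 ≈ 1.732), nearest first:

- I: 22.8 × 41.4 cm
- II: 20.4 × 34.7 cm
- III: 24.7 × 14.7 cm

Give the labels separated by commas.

II, III, I

Ratios: I = 41.4 / 22.8 ≈ 1.816; II = 34.7 / 20.4 ≈ 1.701; III = 24.7 / 14.7 ≈ 1.680.
|Δ from 1.732|: I 0.084; II 0.031; III 0.052.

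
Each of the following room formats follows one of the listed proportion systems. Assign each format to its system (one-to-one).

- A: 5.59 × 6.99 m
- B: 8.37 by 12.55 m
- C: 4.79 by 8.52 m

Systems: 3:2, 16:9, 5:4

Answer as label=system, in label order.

A=5:4, B=3:2, C=16:9

A = 6.99/5.59 ≈ 1.250 → 5:4 (1.250)
B = 12.55/8.37 ≈ 1.499 → 3:2 (1.500)
C = 8.52/4.79 ≈ 1.779 → 16:9 (1.778)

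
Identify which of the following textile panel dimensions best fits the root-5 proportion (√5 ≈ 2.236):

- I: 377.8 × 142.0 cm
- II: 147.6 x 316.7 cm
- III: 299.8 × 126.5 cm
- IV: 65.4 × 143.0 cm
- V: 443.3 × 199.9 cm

Target root-5 ≈ 2.236.
I: 2.661 (Δ0.425)  II: 2.146 (Δ0.090)  III: 2.370 (Δ0.134)  IV: 2.187 (Δ0.049)  V: 2.218 (Δ0.018)

V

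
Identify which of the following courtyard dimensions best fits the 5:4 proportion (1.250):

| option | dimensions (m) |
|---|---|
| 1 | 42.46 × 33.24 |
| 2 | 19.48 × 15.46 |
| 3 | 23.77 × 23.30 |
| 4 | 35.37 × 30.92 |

2

Target 5:4 ≈ 1.250.
1: 1.277 (Δ0.027)  2: 1.260 (Δ0.010)  3: 1.020 (Δ0.230)  4: 1.144 (Δ0.106)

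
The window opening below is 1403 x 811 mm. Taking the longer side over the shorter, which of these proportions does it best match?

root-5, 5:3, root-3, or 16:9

Ratio = 1403 / 811 ≈ 1.730.
Distances: root-5 2.236 (Δ 0.506); 5:3 1.667 (Δ 0.063); root-3 1.732 (Δ 0.002); 16:9 1.778 (Δ 0.048).

root-3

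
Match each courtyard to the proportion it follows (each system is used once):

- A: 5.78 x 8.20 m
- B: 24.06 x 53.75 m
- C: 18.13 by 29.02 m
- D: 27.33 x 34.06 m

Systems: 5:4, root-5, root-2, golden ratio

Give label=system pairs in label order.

A=root-2, B=root-5, C=golden ratio, D=5:4

Ratios: A ≈ 1.419; B ≈ 2.234; C ≈ 1.601; D ≈ 1.246.
Targets: 5:4 ≈ 1.250; root-5 ≈ 2.236; root-2 ≈ 1.414; golden ratio ≈ 1.618.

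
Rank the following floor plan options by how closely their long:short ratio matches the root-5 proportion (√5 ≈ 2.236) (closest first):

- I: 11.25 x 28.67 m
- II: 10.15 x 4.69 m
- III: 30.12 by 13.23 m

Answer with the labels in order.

III, II, I

Ratios: I = 28.67 / 11.25 ≈ 2.548; II = 10.15 / 4.69 ≈ 2.164; III = 30.12 / 13.23 ≈ 2.277.
|Δ from 2.236|: I 0.312; II 0.072; III 0.041.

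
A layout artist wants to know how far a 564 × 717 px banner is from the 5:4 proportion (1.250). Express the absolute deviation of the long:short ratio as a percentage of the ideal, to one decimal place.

1.7%

Ratio = 717 / 564 ≈ 1.2713.
Ideal 5:4 = 1.2500. |1.2713 − 1.2500| / 1.2500 ≈ 1.70% → 1.7%.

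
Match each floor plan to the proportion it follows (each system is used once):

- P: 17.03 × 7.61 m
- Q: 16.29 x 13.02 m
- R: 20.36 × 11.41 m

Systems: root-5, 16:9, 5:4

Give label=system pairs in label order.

P=root-5, Q=5:4, R=16:9

P = 17.03/7.61 ≈ 2.238 → root-5 (2.236)
Q = 16.29/13.02 ≈ 1.251 → 5:4 (1.250)
R = 20.36/11.41 ≈ 1.784 → 16:9 (1.778)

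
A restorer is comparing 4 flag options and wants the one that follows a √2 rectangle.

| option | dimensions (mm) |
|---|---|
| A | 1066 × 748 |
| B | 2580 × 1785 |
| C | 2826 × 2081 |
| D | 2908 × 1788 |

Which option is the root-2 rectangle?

Ratios (long/short): A ≈ 1.425; B ≈ 1.445; C ≈ 1.358; D ≈ 1.626.
root-2 ≈ 1.414; option A is nearest (Δ 0.011).

A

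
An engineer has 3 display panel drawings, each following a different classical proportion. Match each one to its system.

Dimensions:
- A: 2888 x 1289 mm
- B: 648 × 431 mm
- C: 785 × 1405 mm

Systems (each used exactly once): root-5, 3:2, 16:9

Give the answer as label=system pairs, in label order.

A = 2888/1289 ≈ 2.240 → root-5 (2.236)
B = 648/431 ≈ 1.503 → 3:2 (1.500)
C = 1405/785 ≈ 1.790 → 16:9 (1.778)

A=root-5, B=3:2, C=16:9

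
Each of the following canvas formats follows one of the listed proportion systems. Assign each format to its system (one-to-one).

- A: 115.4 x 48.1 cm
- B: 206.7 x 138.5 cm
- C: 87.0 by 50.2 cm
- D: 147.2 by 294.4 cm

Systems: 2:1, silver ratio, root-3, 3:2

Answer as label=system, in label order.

Ratios: A ≈ 2.399; B ≈ 1.492; C ≈ 1.733; D ≈ 2.000.
Targets: 2:1 ≈ 2.000; silver ratio ≈ 2.414; root-3 ≈ 1.732; 3:2 ≈ 1.500.

A=silver ratio, B=3:2, C=root-3, D=2:1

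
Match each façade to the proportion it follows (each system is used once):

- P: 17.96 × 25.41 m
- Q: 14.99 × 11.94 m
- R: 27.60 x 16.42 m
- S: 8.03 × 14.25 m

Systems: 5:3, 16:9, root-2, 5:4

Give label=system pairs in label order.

Ratios: P ≈ 1.415; Q ≈ 1.255; R ≈ 1.681; S ≈ 1.775.
Targets: 5:3 ≈ 1.667; 16:9 ≈ 1.778; root-2 ≈ 1.414; 5:4 ≈ 1.250.

P=root-2, Q=5:4, R=5:3, S=16:9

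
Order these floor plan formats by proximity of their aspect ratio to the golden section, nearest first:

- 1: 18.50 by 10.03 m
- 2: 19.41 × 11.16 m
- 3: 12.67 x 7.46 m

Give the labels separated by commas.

3, 2, 1

1: 18.50/10.03 ≈ 1.844 → |1.844 − 1.618| = 0.226
2: 19.41/11.16 ≈ 1.739 → |1.739 − 1.618| = 0.121
3: 12.67/7.46 ≈ 1.698 → |1.698 − 1.618| = 0.080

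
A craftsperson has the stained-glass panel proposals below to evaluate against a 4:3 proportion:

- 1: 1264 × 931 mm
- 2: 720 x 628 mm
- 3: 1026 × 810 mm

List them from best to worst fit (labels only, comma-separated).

1: 1264/931 ≈ 1.358 → |1.358 − 1.333| = 0.025
2: 720/628 ≈ 1.146 → |1.146 − 1.333| = 0.187
3: 1026/810 ≈ 1.267 → |1.267 − 1.333| = 0.066

1, 3, 2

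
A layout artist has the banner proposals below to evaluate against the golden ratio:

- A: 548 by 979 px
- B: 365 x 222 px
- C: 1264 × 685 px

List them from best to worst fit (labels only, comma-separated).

A: 979/548 ≈ 1.786 → |1.786 − 1.618| = 0.168
B: 365/222 ≈ 1.644 → |1.644 − 1.618| = 0.026
C: 1264/685 ≈ 1.845 → |1.845 − 1.618| = 0.227

B, A, C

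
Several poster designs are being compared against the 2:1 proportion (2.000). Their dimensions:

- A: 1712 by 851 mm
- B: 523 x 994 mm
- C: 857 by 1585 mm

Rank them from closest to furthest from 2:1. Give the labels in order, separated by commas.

Ratios: A = 1712 / 851 ≈ 2.012; B = 994 / 523 ≈ 1.901; C = 1585 / 857 ≈ 1.849.
|Δ from 2.000|: A 0.012; B 0.099; C 0.151.

A, B, C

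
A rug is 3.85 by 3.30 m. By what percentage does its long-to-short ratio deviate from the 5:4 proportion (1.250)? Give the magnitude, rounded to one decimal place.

6.7%

Ratio = 3.85 / 3.30 ≈ 1.1667.
Ideal 5:4 = 1.2500. |1.1667 − 1.2500| / 1.2500 ≈ 6.66% → 6.7%.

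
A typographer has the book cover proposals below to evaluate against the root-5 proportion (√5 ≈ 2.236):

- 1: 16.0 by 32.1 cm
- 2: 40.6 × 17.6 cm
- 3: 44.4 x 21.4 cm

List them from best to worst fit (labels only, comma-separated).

2, 3, 1

1: 32.1/16.0 ≈ 2.006 → |2.006 − 2.236| = 0.230
2: 40.6/17.6 ≈ 2.307 → |2.307 − 2.236| = 0.071
3: 44.4/21.4 ≈ 2.075 → |2.075 − 2.236| = 0.161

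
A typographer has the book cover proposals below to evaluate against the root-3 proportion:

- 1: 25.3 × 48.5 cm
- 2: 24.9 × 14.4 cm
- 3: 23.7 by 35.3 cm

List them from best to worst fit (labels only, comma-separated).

2, 1, 3

Ratios: 1 = 48.5 / 25.3 ≈ 1.917; 2 = 24.9 / 14.4 ≈ 1.729; 3 = 35.3 / 23.7 ≈ 1.489.
|Δ from 1.732|: 1 0.185; 2 0.003; 3 0.243.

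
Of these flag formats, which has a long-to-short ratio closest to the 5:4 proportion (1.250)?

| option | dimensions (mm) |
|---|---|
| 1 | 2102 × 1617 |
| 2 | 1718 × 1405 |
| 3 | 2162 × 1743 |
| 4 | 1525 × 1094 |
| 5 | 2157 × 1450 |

3

Ratios (long/short): 1 ≈ 1.300; 2 ≈ 1.223; 3 ≈ 1.240; 4 ≈ 1.394; 5 ≈ 1.488.
5:4 ≈ 1.250; option 3 is nearest (Δ 0.010).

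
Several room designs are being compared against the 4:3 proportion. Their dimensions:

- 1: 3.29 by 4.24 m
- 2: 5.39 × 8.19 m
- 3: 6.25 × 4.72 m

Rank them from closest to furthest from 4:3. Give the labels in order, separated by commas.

3, 1, 2

1: 4.24/3.29 ≈ 1.289 → |1.289 − 1.333| = 0.044
2: 8.19/5.39 ≈ 1.519 → |1.519 − 1.333| = 0.186
3: 6.25/4.72 ≈ 1.324 → |1.324 − 1.333| = 0.009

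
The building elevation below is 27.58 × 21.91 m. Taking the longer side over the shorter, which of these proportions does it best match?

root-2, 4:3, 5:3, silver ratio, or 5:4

5:4

27.58/21.91 ≈ 1.259. Nearest candidates are 5:4 (1.250, off by 0.009) and 4:3 (1.333, off by 0.074).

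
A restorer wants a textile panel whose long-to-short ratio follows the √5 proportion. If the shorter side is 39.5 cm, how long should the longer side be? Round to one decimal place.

88.3 cm

root-5 ≈ 2.23607.
Longer side = 39.5 × 2.23607 ≈ 88.325 → 88.3 cm.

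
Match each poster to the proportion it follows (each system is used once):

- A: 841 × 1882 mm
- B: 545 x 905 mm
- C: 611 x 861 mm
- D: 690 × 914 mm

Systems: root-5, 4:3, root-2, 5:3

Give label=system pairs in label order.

A = 1882/841 ≈ 2.238 → root-5 (2.236)
B = 905/545 ≈ 1.661 → 5:3 (1.667)
C = 861/611 ≈ 1.409 → root-2 (1.414)
D = 914/690 ≈ 1.325 → 4:3 (1.333)

A=root-5, B=5:3, C=root-2, D=4:3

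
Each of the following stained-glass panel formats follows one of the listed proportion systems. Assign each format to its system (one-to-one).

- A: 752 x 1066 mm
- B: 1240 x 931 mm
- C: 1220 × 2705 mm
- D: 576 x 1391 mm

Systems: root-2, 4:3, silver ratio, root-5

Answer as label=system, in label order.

Ratios: A ≈ 1.418; B ≈ 1.332; C ≈ 2.217; D ≈ 2.415.
Targets: root-2 ≈ 1.414; 4:3 ≈ 1.333; silver ratio ≈ 2.414; root-5 ≈ 2.236.

A=root-2, B=4:3, C=root-5, D=silver ratio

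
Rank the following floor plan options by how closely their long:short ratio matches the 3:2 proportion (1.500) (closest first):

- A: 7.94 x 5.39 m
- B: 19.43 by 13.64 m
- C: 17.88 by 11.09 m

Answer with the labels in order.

A, B, C

A: 7.94/5.39 ≈ 1.473 → |1.473 − 1.500| = 0.027
B: 19.43/13.64 ≈ 1.424 → |1.424 − 1.500| = 0.076
C: 17.88/11.09 ≈ 1.612 → |1.612 − 1.500| = 0.112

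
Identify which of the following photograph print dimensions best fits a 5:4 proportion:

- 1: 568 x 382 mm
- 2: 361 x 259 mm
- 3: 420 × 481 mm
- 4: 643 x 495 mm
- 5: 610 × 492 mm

Target 5:4 ≈ 1.250.
1: 1.487 (Δ0.237)  2: 1.394 (Δ0.144)  3: 1.145 (Δ0.105)  4: 1.299 (Δ0.049)  5: 1.240 (Δ0.010)

5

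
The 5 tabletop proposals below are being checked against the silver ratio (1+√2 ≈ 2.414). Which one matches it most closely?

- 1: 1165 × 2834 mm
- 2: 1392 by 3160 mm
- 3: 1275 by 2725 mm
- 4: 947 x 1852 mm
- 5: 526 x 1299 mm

1

Target silver ratio ≈ 2.414.
1: 2.433 (Δ0.019)  2: 2.270 (Δ0.144)  3: 2.137 (Δ0.277)  4: 1.956 (Δ0.458)  5: 2.470 (Δ0.056)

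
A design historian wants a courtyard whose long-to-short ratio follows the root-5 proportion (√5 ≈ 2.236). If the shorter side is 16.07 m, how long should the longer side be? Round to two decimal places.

35.93 m

root-5 ≈ 2.23607.
Longer side = 16.07 × 2.23607 ≈ 35.9336 → 35.93 m.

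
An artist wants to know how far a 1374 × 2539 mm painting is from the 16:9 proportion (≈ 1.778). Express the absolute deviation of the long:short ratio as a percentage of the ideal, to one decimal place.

Ratio = 2539 / 1374 ≈ 1.8479.
Ideal 16:9 ≈ 1.7778. |1.8479 − 1.7778| / 1.7778 ≈ 3.94% → 3.9%.

3.9%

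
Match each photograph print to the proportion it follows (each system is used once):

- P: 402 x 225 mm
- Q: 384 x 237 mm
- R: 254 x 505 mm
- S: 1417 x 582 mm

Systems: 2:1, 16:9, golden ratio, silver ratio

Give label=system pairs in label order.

P=16:9, Q=golden ratio, R=2:1, S=silver ratio

Ratios: P ≈ 1.787; Q ≈ 1.620; R ≈ 1.988; S ≈ 2.435.
Targets: 2:1 ≈ 2.000; 16:9 ≈ 1.778; golden ratio ≈ 1.618; silver ratio ≈ 2.414.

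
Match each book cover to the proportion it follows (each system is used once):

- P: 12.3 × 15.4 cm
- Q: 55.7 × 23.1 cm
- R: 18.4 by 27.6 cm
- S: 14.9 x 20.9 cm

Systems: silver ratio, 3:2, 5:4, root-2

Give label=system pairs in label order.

P = 15.4/12.3 ≈ 1.252 → 5:4 (1.250)
Q = 55.7/23.1 ≈ 2.411 → silver ratio (2.414)
R = 27.6/18.4 ≈ 1.500 → 3:2 (1.500)
S = 20.9/14.9 ≈ 1.403 → root-2 (1.414)

P=5:4, Q=silver ratio, R=3:2, S=root-2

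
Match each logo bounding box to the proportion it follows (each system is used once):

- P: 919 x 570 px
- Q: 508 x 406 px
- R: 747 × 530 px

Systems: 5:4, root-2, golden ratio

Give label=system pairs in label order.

P = 919/570 ≈ 1.612 → golden ratio (1.618)
Q = 508/406 ≈ 1.251 → 5:4 (1.250)
R = 747/530 ≈ 1.409 → root-2 (1.414)

P=golden ratio, Q=5:4, R=root-2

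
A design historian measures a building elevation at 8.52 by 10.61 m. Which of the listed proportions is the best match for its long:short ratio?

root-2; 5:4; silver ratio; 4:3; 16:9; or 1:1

10.61/8.52 ≈ 1.245. Nearest candidates are 5:4 (1.250, off by 0.005) and 4:3 (1.333, off by 0.088).

5:4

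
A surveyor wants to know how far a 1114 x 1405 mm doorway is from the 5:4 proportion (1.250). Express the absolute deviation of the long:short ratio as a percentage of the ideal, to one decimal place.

0.9%

Ratio = 1405 / 1114 ≈ 1.2612.
Ideal 5:4 = 1.2500. |1.2612 − 1.2500| / 1.2500 ≈ 0.90% → 0.9%.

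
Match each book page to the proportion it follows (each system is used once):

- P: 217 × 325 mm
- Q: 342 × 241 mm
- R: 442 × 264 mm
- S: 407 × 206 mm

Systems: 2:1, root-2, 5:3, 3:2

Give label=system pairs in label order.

P = 325/217 ≈ 1.498 → 3:2 (1.500)
Q = 342/241 ≈ 1.419 → root-2 (1.414)
R = 442/264 ≈ 1.674 → 5:3 (1.667)
S = 407/206 ≈ 1.976 → 2:1 (2.000)

P=3:2, Q=root-2, R=5:3, S=2:1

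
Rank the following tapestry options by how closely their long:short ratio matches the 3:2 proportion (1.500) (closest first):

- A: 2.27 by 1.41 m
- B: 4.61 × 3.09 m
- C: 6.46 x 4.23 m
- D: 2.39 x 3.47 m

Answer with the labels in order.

Ratios: A = 2.27 / 1.41 ≈ 1.610; B = 4.61 / 3.09 ≈ 1.492; C = 6.46 / 4.23 ≈ 1.527; D = 3.47 / 2.39 ≈ 1.452.
|Δ from 1.500|: A 0.110; B 0.008; C 0.027; D 0.048.

B, C, D, A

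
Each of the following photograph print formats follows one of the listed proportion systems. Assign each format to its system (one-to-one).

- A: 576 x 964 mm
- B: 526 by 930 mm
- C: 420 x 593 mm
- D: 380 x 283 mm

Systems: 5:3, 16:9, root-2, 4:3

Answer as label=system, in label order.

A = 964/576 ≈ 1.674 → 5:3 (1.667)
B = 930/526 ≈ 1.768 → 16:9 (1.778)
C = 593/420 ≈ 1.412 → root-2 (1.414)
D = 380/283 ≈ 1.343 → 4:3 (1.333)

A=5:3, B=16:9, C=root-2, D=4:3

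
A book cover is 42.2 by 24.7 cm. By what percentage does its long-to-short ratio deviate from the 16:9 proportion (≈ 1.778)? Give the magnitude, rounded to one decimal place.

3.9%

Ratio = 42.2 / 24.7 ≈ 1.7085.
Ideal 16:9 ≈ 1.7778. |1.7085 − 1.7778| / 1.7778 ≈ 3.90% → 3.9%.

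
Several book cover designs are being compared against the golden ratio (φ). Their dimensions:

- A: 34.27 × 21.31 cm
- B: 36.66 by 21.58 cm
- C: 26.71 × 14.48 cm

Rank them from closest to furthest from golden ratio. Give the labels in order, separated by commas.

Ratios: A = 34.27 / 21.31 ≈ 1.608; B = 36.66 / 21.58 ≈ 1.699; C = 26.71 / 14.48 ≈ 1.845.
|Δ from 1.618|: A 0.010; B 0.081; C 0.227.

A, B, C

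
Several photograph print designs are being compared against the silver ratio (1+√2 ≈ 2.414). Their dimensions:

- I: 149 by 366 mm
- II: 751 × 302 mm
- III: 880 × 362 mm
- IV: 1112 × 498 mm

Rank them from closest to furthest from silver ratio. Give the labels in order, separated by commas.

I: 366/149 ≈ 2.456 → |2.456 − 2.414| = 0.042
II: 751/302 ≈ 2.487 → |2.487 − 2.414| = 0.073
III: 880/362 ≈ 2.431 → |2.431 − 2.414| = 0.017
IV: 1112/498 ≈ 2.233 → |2.233 − 2.414| = 0.181

III, I, II, IV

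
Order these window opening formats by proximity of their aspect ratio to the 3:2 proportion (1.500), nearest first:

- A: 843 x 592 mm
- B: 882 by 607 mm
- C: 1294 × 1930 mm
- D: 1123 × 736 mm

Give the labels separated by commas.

C, D, B, A

A: 843/592 ≈ 1.424 → |1.424 − 1.500| = 0.076
B: 882/607 ≈ 1.453 → |1.453 − 1.500| = 0.047
C: 1930/1294 ≈ 1.491 → |1.491 − 1.500| = 0.009
D: 1123/736 ≈ 1.526 → |1.526 − 1.500| = 0.026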